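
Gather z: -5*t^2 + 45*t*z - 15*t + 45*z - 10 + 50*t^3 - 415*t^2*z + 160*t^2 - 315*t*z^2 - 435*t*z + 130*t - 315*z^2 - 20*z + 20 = 50*t^3 + 155*t^2 + 115*t + z^2*(-315*t - 315) + z*(-415*t^2 - 390*t + 25) + 10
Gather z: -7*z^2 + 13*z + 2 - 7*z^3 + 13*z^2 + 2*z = -7*z^3 + 6*z^2 + 15*z + 2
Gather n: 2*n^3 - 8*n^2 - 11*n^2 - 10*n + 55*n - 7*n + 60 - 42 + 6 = 2*n^3 - 19*n^2 + 38*n + 24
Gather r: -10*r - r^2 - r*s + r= -r^2 + r*(-s - 9)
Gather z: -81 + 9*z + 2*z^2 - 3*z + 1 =2*z^2 + 6*z - 80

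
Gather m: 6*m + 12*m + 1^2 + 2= 18*m + 3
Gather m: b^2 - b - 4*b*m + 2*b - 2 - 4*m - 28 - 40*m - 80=b^2 + b + m*(-4*b - 44) - 110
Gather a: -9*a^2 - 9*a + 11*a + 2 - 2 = -9*a^2 + 2*a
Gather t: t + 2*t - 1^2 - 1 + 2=3*t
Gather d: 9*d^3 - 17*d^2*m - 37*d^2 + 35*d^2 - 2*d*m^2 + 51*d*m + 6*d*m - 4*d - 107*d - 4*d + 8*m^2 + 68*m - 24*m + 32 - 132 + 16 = 9*d^3 + d^2*(-17*m - 2) + d*(-2*m^2 + 57*m - 115) + 8*m^2 + 44*m - 84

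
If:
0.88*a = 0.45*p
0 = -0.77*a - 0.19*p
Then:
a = 0.00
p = 0.00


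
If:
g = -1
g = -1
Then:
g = -1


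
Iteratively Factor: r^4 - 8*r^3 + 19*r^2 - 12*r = (r)*(r^3 - 8*r^2 + 19*r - 12) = r*(r - 4)*(r^2 - 4*r + 3) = r*(r - 4)*(r - 1)*(r - 3)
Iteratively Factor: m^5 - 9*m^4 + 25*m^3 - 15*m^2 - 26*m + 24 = (m - 4)*(m^4 - 5*m^3 + 5*m^2 + 5*m - 6) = (m - 4)*(m - 1)*(m^3 - 4*m^2 + m + 6) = (m - 4)*(m - 2)*(m - 1)*(m^2 - 2*m - 3) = (m - 4)*(m - 2)*(m - 1)*(m + 1)*(m - 3)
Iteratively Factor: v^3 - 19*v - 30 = (v - 5)*(v^2 + 5*v + 6) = (v - 5)*(v + 2)*(v + 3)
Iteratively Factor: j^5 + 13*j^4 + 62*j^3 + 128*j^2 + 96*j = (j)*(j^4 + 13*j^3 + 62*j^2 + 128*j + 96) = j*(j + 3)*(j^3 + 10*j^2 + 32*j + 32) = j*(j + 3)*(j + 4)*(j^2 + 6*j + 8) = j*(j + 3)*(j + 4)^2*(j + 2)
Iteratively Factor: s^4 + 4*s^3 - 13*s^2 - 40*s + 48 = (s + 4)*(s^3 - 13*s + 12) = (s - 3)*(s + 4)*(s^2 + 3*s - 4) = (s - 3)*(s + 4)^2*(s - 1)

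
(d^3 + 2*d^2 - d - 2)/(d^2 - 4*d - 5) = (d^2 + d - 2)/(d - 5)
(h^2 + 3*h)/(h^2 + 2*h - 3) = h/(h - 1)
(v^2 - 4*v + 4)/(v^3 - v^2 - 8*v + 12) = 1/(v + 3)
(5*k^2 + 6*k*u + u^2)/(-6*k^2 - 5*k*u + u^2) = (5*k + u)/(-6*k + u)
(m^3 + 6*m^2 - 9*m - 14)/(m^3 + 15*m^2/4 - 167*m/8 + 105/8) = 8*(m^2 - m - 2)/(8*m^2 - 26*m + 15)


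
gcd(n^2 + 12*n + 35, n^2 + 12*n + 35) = n^2 + 12*n + 35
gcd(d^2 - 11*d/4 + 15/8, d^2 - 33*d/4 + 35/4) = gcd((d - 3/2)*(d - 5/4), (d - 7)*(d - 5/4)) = d - 5/4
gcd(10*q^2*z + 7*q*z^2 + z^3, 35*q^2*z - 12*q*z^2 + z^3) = z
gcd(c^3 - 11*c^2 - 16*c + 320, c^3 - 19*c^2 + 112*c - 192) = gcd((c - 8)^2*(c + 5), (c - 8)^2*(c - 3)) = c^2 - 16*c + 64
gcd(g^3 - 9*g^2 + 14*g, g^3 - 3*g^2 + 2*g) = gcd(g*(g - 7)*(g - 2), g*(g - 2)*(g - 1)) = g^2 - 2*g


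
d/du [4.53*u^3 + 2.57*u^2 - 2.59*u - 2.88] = 13.59*u^2 + 5.14*u - 2.59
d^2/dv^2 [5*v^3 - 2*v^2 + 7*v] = 30*v - 4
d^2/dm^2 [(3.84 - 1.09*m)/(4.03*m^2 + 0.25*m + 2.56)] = (-(1.09*m - 3.84)*(8.06*m + 0.25)*(16.12*m + 0.5) + (26.3562*m - 30.4054)*(4.03*m^2 + 0.25*m + 2.56))/(4.03*m^2 + 0.25*m + 2.56)^3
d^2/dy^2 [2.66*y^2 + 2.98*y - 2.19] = 5.32000000000000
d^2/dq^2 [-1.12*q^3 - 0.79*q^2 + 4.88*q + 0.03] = -6.72*q - 1.58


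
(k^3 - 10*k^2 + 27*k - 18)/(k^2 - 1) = (k^2 - 9*k + 18)/(k + 1)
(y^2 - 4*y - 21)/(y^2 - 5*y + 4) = (y^2 - 4*y - 21)/(y^2 - 5*y + 4)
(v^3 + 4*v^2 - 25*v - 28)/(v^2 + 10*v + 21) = (v^2 - 3*v - 4)/(v + 3)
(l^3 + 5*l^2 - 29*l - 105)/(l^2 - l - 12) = (l^2 + 2*l - 35)/(l - 4)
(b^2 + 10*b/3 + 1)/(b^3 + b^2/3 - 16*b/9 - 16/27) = 9*(b + 3)/(9*b^2 - 16)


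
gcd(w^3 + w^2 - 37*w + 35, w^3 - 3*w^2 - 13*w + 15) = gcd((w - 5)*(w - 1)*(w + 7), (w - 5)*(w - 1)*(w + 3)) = w^2 - 6*w + 5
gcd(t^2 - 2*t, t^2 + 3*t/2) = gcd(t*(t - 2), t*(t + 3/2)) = t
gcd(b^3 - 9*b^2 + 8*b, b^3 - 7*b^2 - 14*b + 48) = b - 8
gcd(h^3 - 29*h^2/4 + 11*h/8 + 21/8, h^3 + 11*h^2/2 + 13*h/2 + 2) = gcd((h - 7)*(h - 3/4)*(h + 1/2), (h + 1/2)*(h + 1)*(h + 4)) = h + 1/2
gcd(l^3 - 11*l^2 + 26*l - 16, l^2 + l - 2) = l - 1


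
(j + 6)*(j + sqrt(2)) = j^2 + sqrt(2)*j + 6*j + 6*sqrt(2)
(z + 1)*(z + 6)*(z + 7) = z^3 + 14*z^2 + 55*z + 42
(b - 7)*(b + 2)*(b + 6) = b^3 + b^2 - 44*b - 84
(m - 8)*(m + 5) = m^2 - 3*m - 40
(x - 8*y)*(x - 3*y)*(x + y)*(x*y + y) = x^4*y - 10*x^3*y^2 + x^3*y + 13*x^2*y^3 - 10*x^2*y^2 + 24*x*y^4 + 13*x*y^3 + 24*y^4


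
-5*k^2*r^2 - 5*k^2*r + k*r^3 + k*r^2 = r*(-5*k + r)*(k*r + k)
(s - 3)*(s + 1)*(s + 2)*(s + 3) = s^4 + 3*s^3 - 7*s^2 - 27*s - 18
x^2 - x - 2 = (x - 2)*(x + 1)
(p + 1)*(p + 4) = p^2 + 5*p + 4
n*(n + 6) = n^2 + 6*n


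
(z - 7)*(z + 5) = z^2 - 2*z - 35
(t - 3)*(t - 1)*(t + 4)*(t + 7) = t^4 + 7*t^3 - 13*t^2 - 79*t + 84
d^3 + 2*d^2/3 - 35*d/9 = d*(d - 5/3)*(d + 7/3)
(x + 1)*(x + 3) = x^2 + 4*x + 3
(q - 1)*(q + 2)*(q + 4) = q^3 + 5*q^2 + 2*q - 8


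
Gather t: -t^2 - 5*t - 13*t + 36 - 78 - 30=-t^2 - 18*t - 72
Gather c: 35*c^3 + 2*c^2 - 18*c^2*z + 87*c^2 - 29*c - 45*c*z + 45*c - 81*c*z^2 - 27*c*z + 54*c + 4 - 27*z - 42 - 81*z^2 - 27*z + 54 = 35*c^3 + c^2*(89 - 18*z) + c*(-81*z^2 - 72*z + 70) - 81*z^2 - 54*z + 16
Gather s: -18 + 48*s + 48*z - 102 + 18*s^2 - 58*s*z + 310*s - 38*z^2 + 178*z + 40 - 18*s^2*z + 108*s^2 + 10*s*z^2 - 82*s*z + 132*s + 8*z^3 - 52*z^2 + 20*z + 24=s^2*(126 - 18*z) + s*(10*z^2 - 140*z + 490) + 8*z^3 - 90*z^2 + 246*z - 56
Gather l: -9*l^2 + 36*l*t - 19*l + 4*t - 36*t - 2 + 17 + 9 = -9*l^2 + l*(36*t - 19) - 32*t + 24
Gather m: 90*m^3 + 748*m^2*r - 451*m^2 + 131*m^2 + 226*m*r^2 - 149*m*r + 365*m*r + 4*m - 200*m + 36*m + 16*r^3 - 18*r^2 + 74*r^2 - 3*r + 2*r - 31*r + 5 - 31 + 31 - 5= 90*m^3 + m^2*(748*r - 320) + m*(226*r^2 + 216*r - 160) + 16*r^3 + 56*r^2 - 32*r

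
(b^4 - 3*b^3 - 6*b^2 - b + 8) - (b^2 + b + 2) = b^4 - 3*b^3 - 7*b^2 - 2*b + 6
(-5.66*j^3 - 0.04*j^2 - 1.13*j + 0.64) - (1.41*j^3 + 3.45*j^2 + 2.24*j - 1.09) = -7.07*j^3 - 3.49*j^2 - 3.37*j + 1.73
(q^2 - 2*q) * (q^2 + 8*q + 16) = q^4 + 6*q^3 - 32*q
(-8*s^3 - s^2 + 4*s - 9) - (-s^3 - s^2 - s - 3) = -7*s^3 + 5*s - 6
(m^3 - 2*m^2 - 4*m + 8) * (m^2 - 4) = m^5 - 2*m^4 - 8*m^3 + 16*m^2 + 16*m - 32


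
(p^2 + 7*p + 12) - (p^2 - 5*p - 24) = 12*p + 36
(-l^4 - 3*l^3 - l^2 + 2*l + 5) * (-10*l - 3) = 10*l^5 + 33*l^4 + 19*l^3 - 17*l^2 - 56*l - 15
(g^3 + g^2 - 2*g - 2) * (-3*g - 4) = -3*g^4 - 7*g^3 + 2*g^2 + 14*g + 8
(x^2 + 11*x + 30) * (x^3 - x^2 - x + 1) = x^5 + 10*x^4 + 18*x^3 - 40*x^2 - 19*x + 30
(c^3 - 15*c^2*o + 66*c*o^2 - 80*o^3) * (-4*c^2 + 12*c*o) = -4*c^5 + 72*c^4*o - 444*c^3*o^2 + 1112*c^2*o^3 - 960*c*o^4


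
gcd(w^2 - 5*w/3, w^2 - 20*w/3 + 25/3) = w - 5/3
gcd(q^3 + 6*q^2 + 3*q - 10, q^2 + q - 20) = q + 5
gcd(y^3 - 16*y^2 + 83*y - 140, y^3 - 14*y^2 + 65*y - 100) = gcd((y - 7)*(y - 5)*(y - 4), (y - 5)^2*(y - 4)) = y^2 - 9*y + 20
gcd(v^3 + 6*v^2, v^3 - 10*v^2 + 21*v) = v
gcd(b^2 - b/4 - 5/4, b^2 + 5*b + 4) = b + 1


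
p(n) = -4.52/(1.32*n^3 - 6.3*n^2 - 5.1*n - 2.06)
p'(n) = -4.52*(-3.96*n^2 + 12.6*n + 5.1)/(1.32*n^3 - 6.3*n^2 - 5.1*n - 2.06)^2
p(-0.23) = 3.66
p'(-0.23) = -5.89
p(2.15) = 0.16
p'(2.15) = -0.07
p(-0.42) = 4.01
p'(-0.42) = 3.17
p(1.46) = 0.24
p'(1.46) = -0.19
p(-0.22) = 3.60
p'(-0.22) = -6.11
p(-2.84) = 0.07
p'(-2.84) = 0.06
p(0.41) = 0.88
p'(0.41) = -1.66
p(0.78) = 0.49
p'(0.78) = -0.66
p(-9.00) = 0.00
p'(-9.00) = 0.00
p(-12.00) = 0.00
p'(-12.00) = 0.00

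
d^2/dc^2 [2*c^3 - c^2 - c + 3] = 12*c - 2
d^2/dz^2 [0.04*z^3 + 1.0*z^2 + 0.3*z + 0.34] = 0.24*z + 2.0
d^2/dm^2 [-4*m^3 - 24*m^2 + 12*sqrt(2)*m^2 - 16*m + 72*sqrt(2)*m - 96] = -24*m - 48 + 24*sqrt(2)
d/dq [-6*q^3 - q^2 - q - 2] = -18*q^2 - 2*q - 1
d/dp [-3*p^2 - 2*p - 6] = -6*p - 2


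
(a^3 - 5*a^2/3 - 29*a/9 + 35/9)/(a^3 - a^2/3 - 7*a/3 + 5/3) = (a - 7/3)/(a - 1)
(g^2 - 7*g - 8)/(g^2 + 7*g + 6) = (g - 8)/(g + 6)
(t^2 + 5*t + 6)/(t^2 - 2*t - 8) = (t + 3)/(t - 4)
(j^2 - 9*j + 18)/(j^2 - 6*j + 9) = (j - 6)/(j - 3)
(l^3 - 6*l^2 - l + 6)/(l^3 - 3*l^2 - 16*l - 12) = (l - 1)/(l + 2)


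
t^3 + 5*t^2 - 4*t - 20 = (t - 2)*(t + 2)*(t + 5)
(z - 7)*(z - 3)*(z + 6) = z^3 - 4*z^2 - 39*z + 126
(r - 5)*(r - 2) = r^2 - 7*r + 10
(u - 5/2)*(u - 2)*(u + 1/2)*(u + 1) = u^4 - 3*u^3 - 5*u^2/4 + 21*u/4 + 5/2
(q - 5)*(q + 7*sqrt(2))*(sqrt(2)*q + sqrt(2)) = sqrt(2)*q^3 - 4*sqrt(2)*q^2 + 14*q^2 - 56*q - 5*sqrt(2)*q - 70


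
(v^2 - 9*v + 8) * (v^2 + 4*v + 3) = v^4 - 5*v^3 - 25*v^2 + 5*v + 24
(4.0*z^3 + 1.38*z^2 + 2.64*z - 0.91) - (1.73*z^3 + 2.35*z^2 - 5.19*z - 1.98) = 2.27*z^3 - 0.97*z^2 + 7.83*z + 1.07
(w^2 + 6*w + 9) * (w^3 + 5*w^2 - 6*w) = w^5 + 11*w^4 + 33*w^3 + 9*w^2 - 54*w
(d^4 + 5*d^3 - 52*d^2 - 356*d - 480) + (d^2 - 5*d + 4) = d^4 + 5*d^3 - 51*d^2 - 361*d - 476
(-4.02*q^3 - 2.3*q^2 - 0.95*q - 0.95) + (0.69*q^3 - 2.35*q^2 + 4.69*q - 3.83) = -3.33*q^3 - 4.65*q^2 + 3.74*q - 4.78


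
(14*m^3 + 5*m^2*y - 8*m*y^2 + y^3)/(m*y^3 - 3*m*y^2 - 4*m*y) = (-14*m^3 - 5*m^2*y + 8*m*y^2 - y^3)/(m*y*(-y^2 + 3*y + 4))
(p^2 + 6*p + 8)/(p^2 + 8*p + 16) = (p + 2)/(p + 4)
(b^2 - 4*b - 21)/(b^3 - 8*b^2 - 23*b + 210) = (b + 3)/(b^2 - b - 30)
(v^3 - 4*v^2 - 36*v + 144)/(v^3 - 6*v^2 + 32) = (v^2 - 36)/(v^2 - 2*v - 8)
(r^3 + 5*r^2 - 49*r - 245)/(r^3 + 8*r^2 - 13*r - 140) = (r - 7)/(r - 4)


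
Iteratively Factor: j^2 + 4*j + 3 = (j + 1)*(j + 3)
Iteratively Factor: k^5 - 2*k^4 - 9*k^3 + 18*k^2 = (k)*(k^4 - 2*k^3 - 9*k^2 + 18*k) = k*(k + 3)*(k^3 - 5*k^2 + 6*k) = k*(k - 2)*(k + 3)*(k^2 - 3*k) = k*(k - 3)*(k - 2)*(k + 3)*(k)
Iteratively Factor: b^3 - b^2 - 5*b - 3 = (b - 3)*(b^2 + 2*b + 1) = (b - 3)*(b + 1)*(b + 1)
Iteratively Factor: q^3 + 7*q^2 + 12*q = (q + 4)*(q^2 + 3*q) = (q + 3)*(q + 4)*(q)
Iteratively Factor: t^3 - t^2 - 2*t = (t - 2)*(t^2 + t) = t*(t - 2)*(t + 1)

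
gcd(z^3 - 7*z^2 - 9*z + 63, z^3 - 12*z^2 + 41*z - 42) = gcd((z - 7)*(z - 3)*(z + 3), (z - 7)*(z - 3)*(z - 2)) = z^2 - 10*z + 21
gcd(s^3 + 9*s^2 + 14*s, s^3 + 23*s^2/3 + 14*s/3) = s^2 + 7*s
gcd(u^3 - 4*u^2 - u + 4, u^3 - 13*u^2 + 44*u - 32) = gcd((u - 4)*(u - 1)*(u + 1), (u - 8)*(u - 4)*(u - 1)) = u^2 - 5*u + 4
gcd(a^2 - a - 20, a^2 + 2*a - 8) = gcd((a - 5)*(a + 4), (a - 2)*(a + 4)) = a + 4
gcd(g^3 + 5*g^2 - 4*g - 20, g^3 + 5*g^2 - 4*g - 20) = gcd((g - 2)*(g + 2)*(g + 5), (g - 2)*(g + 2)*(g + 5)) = g^3 + 5*g^2 - 4*g - 20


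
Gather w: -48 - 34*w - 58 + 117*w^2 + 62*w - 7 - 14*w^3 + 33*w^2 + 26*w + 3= -14*w^3 + 150*w^2 + 54*w - 110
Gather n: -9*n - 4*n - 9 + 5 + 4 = -13*n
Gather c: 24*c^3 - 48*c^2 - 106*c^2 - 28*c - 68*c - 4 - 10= 24*c^3 - 154*c^2 - 96*c - 14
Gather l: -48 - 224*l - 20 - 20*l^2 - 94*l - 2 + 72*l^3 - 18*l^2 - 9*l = 72*l^3 - 38*l^2 - 327*l - 70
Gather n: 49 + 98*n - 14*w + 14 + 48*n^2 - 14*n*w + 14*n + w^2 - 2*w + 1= 48*n^2 + n*(112 - 14*w) + w^2 - 16*w + 64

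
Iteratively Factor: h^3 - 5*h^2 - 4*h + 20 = (h - 5)*(h^2 - 4) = (h - 5)*(h - 2)*(h + 2)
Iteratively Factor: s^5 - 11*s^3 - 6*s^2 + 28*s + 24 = (s + 2)*(s^4 - 2*s^3 - 7*s^2 + 8*s + 12) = (s + 1)*(s + 2)*(s^3 - 3*s^2 - 4*s + 12) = (s - 3)*(s + 1)*(s + 2)*(s^2 - 4) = (s - 3)*(s - 2)*(s + 1)*(s + 2)*(s + 2)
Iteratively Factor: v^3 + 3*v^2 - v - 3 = (v - 1)*(v^2 + 4*v + 3) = (v - 1)*(v + 1)*(v + 3)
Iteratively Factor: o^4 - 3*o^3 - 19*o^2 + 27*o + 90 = (o + 3)*(o^3 - 6*o^2 - o + 30) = (o - 3)*(o + 3)*(o^2 - 3*o - 10) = (o - 3)*(o + 2)*(o + 3)*(o - 5)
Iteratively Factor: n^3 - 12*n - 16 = (n + 2)*(n^2 - 2*n - 8) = (n + 2)^2*(n - 4)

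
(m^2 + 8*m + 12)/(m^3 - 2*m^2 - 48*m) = (m + 2)/(m*(m - 8))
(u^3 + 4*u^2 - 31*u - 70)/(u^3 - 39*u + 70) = (u + 2)/(u - 2)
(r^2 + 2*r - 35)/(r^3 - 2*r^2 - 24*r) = (-r^2 - 2*r + 35)/(r*(-r^2 + 2*r + 24))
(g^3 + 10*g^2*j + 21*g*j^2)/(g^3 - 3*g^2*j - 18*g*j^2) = (g + 7*j)/(g - 6*j)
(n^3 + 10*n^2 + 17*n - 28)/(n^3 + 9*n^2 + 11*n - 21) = (n + 4)/(n + 3)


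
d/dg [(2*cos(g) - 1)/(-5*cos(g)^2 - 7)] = 2*(-5*cos(g)^2 + 5*cos(g) + 7)*sin(g)/(5*sin(g)^2 - 12)^2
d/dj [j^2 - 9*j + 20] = 2*j - 9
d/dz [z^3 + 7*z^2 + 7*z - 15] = 3*z^2 + 14*z + 7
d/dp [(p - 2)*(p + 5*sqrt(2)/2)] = 2*p - 2 + 5*sqrt(2)/2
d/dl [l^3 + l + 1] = 3*l^2 + 1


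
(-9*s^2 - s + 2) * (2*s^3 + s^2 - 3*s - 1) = -18*s^5 - 11*s^4 + 30*s^3 + 14*s^2 - 5*s - 2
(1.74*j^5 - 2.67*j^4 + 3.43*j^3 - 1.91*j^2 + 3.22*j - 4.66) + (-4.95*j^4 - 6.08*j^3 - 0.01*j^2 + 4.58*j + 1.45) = 1.74*j^5 - 7.62*j^4 - 2.65*j^3 - 1.92*j^2 + 7.8*j - 3.21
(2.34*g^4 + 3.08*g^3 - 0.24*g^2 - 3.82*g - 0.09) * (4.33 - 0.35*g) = -0.819*g^5 + 9.0542*g^4 + 13.4204*g^3 + 0.2978*g^2 - 16.5091*g - 0.3897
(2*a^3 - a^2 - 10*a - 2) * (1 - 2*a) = -4*a^4 + 4*a^3 + 19*a^2 - 6*a - 2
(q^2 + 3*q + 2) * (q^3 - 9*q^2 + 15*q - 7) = q^5 - 6*q^4 - 10*q^3 + 20*q^2 + 9*q - 14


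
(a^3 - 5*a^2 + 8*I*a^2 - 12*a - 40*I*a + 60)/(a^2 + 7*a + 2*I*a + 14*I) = (a^2 + a*(-5 + 6*I) - 30*I)/(a + 7)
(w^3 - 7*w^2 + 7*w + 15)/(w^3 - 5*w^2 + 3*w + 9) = (w - 5)/(w - 3)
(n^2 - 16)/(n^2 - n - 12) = (n + 4)/(n + 3)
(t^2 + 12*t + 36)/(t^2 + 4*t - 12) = (t + 6)/(t - 2)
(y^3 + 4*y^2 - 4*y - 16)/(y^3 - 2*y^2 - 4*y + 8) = (y + 4)/(y - 2)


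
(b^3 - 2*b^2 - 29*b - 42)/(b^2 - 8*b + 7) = (b^2 + 5*b + 6)/(b - 1)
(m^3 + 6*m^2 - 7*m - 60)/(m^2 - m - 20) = (m^2 + 2*m - 15)/(m - 5)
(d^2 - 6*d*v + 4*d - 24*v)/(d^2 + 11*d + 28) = (d - 6*v)/(d + 7)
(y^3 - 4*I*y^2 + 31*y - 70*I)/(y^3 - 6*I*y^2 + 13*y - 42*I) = (y + 5*I)/(y + 3*I)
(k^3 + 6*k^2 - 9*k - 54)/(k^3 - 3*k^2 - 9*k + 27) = (k + 6)/(k - 3)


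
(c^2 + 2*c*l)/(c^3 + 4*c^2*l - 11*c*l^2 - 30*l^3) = c/(c^2 + 2*c*l - 15*l^2)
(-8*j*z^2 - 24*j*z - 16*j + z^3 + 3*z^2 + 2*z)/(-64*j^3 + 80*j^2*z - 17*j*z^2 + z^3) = (z^2 + 3*z + 2)/(8*j^2 - 9*j*z + z^2)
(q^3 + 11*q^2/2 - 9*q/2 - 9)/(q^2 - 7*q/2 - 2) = (-2*q^3 - 11*q^2 + 9*q + 18)/(-2*q^2 + 7*q + 4)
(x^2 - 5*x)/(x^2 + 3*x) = (x - 5)/(x + 3)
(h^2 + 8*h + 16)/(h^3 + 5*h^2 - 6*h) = (h^2 + 8*h + 16)/(h*(h^2 + 5*h - 6))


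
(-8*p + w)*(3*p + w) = -24*p^2 - 5*p*w + w^2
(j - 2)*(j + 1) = j^2 - j - 2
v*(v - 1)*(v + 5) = v^3 + 4*v^2 - 5*v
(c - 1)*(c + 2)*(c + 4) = c^3 + 5*c^2 + 2*c - 8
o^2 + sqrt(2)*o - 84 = (o - 6*sqrt(2))*(o + 7*sqrt(2))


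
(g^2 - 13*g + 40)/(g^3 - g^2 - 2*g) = (-g^2 + 13*g - 40)/(g*(-g^2 + g + 2))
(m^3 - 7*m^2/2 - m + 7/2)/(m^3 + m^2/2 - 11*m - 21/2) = (m - 1)/(m + 3)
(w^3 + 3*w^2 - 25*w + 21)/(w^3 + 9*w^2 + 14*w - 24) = (w^2 + 4*w - 21)/(w^2 + 10*w + 24)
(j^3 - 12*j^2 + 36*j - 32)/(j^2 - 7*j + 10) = (j^2 - 10*j + 16)/(j - 5)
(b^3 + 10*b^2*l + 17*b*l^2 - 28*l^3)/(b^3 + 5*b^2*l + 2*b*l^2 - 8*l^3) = (b + 7*l)/(b + 2*l)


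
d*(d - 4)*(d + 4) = d^3 - 16*d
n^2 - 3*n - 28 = (n - 7)*(n + 4)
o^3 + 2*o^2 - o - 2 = (o - 1)*(o + 1)*(o + 2)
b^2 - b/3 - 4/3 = (b - 4/3)*(b + 1)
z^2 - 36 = (z - 6)*(z + 6)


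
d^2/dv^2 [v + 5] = 0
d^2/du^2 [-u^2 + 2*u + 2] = -2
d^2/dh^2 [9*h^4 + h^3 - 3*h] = 6*h*(18*h + 1)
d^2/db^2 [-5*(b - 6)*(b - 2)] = -10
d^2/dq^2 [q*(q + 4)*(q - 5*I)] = 6*q + 8 - 10*I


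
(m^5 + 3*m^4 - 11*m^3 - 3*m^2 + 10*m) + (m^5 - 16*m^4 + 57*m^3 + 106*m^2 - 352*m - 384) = 2*m^5 - 13*m^4 + 46*m^3 + 103*m^2 - 342*m - 384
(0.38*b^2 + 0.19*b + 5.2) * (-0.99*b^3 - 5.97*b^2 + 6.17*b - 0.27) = -0.3762*b^5 - 2.4567*b^4 - 3.9377*b^3 - 29.9743*b^2 + 32.0327*b - 1.404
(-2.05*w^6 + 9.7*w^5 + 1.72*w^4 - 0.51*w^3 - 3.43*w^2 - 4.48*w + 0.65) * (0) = 0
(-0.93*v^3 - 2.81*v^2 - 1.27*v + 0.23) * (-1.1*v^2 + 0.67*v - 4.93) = 1.023*v^5 + 2.4679*v^4 + 4.0992*v^3 + 12.7494*v^2 + 6.4152*v - 1.1339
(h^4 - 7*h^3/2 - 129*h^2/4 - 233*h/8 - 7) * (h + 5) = h^5 + 3*h^4/2 - 199*h^3/4 - 1523*h^2/8 - 1221*h/8 - 35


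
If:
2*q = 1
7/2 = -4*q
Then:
No Solution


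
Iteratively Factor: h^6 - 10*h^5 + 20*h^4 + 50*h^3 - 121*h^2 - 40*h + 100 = (h + 2)*(h^5 - 12*h^4 + 44*h^3 - 38*h^2 - 45*h + 50) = (h - 1)*(h + 2)*(h^4 - 11*h^3 + 33*h^2 - 5*h - 50) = (h - 2)*(h - 1)*(h + 2)*(h^3 - 9*h^2 + 15*h + 25) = (h - 5)*(h - 2)*(h - 1)*(h + 2)*(h^2 - 4*h - 5) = (h - 5)^2*(h - 2)*(h - 1)*(h + 2)*(h + 1)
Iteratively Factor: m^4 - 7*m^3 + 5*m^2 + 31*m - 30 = (m + 2)*(m^3 - 9*m^2 + 23*m - 15) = (m - 3)*(m + 2)*(m^2 - 6*m + 5) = (m - 5)*(m - 3)*(m + 2)*(m - 1)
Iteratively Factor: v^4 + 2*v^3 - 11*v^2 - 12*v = (v + 4)*(v^3 - 2*v^2 - 3*v) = (v + 1)*(v + 4)*(v^2 - 3*v) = (v - 3)*(v + 1)*(v + 4)*(v)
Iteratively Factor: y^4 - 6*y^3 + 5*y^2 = (y - 5)*(y^3 - y^2) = y*(y - 5)*(y^2 - y) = y*(y - 5)*(y - 1)*(y)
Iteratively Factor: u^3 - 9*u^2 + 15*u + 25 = (u - 5)*(u^2 - 4*u - 5) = (u - 5)*(u + 1)*(u - 5)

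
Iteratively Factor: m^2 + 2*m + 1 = (m + 1)*(m + 1)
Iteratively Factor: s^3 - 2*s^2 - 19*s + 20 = (s - 5)*(s^2 + 3*s - 4) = (s - 5)*(s + 4)*(s - 1)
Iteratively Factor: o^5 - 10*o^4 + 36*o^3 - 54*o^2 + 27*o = (o - 3)*(o^4 - 7*o^3 + 15*o^2 - 9*o) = (o - 3)^2*(o^3 - 4*o^2 + 3*o) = (o - 3)^3*(o^2 - o) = (o - 3)^3*(o - 1)*(o)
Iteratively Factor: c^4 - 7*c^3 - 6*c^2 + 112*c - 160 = (c - 4)*(c^3 - 3*c^2 - 18*c + 40) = (c - 4)*(c + 4)*(c^2 - 7*c + 10) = (c - 5)*(c - 4)*(c + 4)*(c - 2)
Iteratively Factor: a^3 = (a)*(a^2) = a^2*(a)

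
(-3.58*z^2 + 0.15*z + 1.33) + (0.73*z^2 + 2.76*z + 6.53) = -2.85*z^2 + 2.91*z + 7.86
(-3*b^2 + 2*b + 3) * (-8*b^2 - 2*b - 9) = 24*b^4 - 10*b^3 - b^2 - 24*b - 27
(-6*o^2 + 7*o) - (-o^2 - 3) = -5*o^2 + 7*o + 3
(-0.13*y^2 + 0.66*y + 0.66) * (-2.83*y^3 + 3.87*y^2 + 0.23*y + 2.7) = 0.3679*y^5 - 2.3709*y^4 + 0.6565*y^3 + 2.355*y^2 + 1.9338*y + 1.782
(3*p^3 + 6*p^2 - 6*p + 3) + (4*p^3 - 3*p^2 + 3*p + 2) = 7*p^3 + 3*p^2 - 3*p + 5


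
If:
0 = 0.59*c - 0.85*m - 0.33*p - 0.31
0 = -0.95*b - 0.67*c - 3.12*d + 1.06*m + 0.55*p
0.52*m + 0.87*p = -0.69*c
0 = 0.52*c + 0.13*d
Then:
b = 1.97615936179865 - 8.24977051382514*p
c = 0.180454494570693 - 0.63573267659241*p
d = 2.54293070636964*p - 0.721817978282772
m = -0.829508563752379*p - 0.239449233180343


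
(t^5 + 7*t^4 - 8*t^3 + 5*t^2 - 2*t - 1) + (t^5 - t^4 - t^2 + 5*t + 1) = 2*t^5 + 6*t^4 - 8*t^3 + 4*t^2 + 3*t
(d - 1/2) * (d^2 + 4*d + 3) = d^3 + 7*d^2/2 + d - 3/2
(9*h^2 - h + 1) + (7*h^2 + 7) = 16*h^2 - h + 8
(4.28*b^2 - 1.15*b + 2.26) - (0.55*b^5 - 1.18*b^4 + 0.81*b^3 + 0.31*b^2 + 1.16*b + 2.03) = -0.55*b^5 + 1.18*b^4 - 0.81*b^3 + 3.97*b^2 - 2.31*b + 0.23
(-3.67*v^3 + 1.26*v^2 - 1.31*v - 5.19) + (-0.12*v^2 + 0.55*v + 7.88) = -3.67*v^3 + 1.14*v^2 - 0.76*v + 2.69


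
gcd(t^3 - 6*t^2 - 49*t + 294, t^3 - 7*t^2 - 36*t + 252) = t^2 - 13*t + 42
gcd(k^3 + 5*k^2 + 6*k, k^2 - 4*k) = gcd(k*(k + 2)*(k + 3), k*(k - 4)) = k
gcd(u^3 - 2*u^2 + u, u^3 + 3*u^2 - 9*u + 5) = u^2 - 2*u + 1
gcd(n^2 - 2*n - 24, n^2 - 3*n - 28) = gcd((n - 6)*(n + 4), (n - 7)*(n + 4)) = n + 4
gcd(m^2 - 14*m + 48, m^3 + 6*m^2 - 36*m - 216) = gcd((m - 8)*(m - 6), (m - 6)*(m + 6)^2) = m - 6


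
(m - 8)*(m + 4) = m^2 - 4*m - 32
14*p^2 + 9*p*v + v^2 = (2*p + v)*(7*p + v)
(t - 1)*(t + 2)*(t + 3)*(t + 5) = t^4 + 9*t^3 + 21*t^2 - t - 30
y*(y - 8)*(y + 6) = y^3 - 2*y^2 - 48*y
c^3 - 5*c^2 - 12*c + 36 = (c - 6)*(c - 2)*(c + 3)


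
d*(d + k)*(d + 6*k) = d^3 + 7*d^2*k + 6*d*k^2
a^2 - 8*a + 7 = (a - 7)*(a - 1)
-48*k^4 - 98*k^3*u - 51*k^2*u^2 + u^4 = (-8*k + u)*(k + u)^2*(6*k + u)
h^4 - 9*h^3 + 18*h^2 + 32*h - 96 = (h - 4)^2*(h - 3)*(h + 2)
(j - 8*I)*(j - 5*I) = j^2 - 13*I*j - 40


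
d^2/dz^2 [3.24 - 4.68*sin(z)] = 4.68*sin(z)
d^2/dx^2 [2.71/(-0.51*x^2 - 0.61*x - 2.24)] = (1.409742*x^2 + 1.686162*x - 2.71*(1.02*x + 0.61)*(2.04*x + 1.22) + 6.191808)/(0.51*x^2 + 0.61*x + 2.24)^3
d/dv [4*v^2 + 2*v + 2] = 8*v + 2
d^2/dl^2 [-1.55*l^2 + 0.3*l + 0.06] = -3.10000000000000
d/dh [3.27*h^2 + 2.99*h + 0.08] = 6.54*h + 2.99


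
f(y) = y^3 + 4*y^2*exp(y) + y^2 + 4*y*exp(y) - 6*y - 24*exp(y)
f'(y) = 4*y^2*exp(y) + 3*y^2 + 12*y*exp(y) + 2*y - 20*exp(y) - 6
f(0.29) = -31.71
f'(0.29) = -26.80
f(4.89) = 12237.99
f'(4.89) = 17934.96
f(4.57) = 7601.93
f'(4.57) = 11494.65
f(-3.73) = -15.20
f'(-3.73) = 28.06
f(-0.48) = -12.47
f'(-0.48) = -21.64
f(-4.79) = -57.81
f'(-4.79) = 53.37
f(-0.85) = -5.27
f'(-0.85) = -17.21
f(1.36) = -47.28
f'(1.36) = 16.76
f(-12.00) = -1512.00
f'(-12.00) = 402.00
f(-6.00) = -143.76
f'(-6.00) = 90.13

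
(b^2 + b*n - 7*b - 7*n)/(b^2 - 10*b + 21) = (b + n)/(b - 3)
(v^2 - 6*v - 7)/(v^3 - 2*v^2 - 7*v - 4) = (v - 7)/(v^2 - 3*v - 4)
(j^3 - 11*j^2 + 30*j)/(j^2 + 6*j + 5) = j*(j^2 - 11*j + 30)/(j^2 + 6*j + 5)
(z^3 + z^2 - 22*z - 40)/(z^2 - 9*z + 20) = (z^2 + 6*z + 8)/(z - 4)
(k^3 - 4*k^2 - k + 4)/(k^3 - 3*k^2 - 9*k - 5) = (k^2 - 5*k + 4)/(k^2 - 4*k - 5)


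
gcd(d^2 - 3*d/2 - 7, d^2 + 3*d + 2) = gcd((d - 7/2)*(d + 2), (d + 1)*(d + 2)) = d + 2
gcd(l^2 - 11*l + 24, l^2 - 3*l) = l - 3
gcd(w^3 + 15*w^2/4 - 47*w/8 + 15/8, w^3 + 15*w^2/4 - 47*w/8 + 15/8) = w^3 + 15*w^2/4 - 47*w/8 + 15/8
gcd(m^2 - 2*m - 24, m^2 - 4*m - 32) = m + 4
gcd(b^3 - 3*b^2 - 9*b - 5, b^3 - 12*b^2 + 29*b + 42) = b + 1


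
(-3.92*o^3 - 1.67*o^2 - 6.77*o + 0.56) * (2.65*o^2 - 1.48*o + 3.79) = -10.388*o^5 + 1.3761*o^4 - 30.3257*o^3 + 5.1743*o^2 - 26.4871*o + 2.1224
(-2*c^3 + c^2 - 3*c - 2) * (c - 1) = -2*c^4 + 3*c^3 - 4*c^2 + c + 2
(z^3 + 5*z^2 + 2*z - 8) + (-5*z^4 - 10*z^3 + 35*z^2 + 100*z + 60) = -5*z^4 - 9*z^3 + 40*z^2 + 102*z + 52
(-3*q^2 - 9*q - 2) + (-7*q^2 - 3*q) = -10*q^2 - 12*q - 2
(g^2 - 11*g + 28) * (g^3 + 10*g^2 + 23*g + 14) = g^5 - g^4 - 59*g^3 + 41*g^2 + 490*g + 392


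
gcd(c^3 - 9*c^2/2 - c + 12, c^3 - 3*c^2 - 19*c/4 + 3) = c^2 - 5*c/2 - 6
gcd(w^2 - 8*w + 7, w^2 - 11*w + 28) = w - 7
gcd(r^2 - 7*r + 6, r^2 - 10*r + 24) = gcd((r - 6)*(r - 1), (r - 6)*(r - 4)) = r - 6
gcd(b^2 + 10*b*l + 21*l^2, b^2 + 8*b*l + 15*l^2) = b + 3*l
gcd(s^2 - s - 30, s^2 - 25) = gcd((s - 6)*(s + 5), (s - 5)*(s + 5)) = s + 5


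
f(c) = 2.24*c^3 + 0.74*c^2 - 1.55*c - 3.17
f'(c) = 6.72*c^2 + 1.48*c - 1.55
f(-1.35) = -5.24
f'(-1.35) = 8.70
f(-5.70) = -385.12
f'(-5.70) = 208.35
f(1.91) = 12.18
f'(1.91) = 25.79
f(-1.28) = -4.67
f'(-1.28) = 7.57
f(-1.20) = -4.12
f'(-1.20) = 6.35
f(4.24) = 174.31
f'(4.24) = 125.53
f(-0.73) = -2.52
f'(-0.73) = 0.95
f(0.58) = -3.38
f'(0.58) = 1.57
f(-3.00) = -52.34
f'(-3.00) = 54.49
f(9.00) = 1675.78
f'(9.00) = 556.09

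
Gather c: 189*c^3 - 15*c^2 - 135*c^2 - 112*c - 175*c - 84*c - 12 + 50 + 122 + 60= 189*c^3 - 150*c^2 - 371*c + 220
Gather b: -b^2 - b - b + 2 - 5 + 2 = -b^2 - 2*b - 1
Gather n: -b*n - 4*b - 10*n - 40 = -4*b + n*(-b - 10) - 40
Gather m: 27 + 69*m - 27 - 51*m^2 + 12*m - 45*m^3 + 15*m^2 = -45*m^3 - 36*m^2 + 81*m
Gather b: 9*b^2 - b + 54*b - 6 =9*b^2 + 53*b - 6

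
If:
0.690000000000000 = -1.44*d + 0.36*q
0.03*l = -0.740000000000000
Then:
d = 0.25*q - 0.479166666666667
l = -24.67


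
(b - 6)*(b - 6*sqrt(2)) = b^2 - 6*sqrt(2)*b - 6*b + 36*sqrt(2)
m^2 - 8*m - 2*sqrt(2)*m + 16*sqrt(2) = (m - 8)*(m - 2*sqrt(2))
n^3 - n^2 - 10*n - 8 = (n - 4)*(n + 1)*(n + 2)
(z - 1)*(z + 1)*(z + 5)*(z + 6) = z^4 + 11*z^3 + 29*z^2 - 11*z - 30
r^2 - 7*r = r*(r - 7)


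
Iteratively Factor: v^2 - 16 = (v - 4)*(v + 4)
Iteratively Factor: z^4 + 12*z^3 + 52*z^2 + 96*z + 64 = (z + 4)*(z^3 + 8*z^2 + 20*z + 16) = (z + 2)*(z + 4)*(z^2 + 6*z + 8) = (z + 2)^2*(z + 4)*(z + 4)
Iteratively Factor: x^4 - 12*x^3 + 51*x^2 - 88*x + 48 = (x - 4)*(x^3 - 8*x^2 + 19*x - 12) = (x - 4)^2*(x^2 - 4*x + 3) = (x - 4)^2*(x - 1)*(x - 3)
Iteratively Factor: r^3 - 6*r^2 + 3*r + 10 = (r + 1)*(r^2 - 7*r + 10) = (r - 2)*(r + 1)*(r - 5)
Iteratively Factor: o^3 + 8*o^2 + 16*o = (o + 4)*(o^2 + 4*o) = (o + 4)^2*(o)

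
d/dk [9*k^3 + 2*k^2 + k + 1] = 27*k^2 + 4*k + 1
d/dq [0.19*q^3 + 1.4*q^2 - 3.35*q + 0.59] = 0.57*q^2 + 2.8*q - 3.35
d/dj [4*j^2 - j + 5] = 8*j - 1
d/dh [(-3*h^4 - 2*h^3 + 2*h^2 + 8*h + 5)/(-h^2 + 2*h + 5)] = 2*(3*h^5 - 8*h^4 - 34*h^3 - 9*h^2 + 15*h + 15)/(h^4 - 4*h^3 - 6*h^2 + 20*h + 25)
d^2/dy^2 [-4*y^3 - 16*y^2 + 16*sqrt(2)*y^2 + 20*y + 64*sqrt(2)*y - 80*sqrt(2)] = -24*y - 32 + 32*sqrt(2)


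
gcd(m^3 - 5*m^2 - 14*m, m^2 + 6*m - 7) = 1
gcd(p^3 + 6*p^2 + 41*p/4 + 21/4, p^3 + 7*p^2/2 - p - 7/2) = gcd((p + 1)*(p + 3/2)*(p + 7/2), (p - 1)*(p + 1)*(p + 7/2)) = p^2 + 9*p/2 + 7/2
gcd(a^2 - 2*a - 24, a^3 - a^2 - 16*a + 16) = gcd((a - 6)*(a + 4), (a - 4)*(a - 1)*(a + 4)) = a + 4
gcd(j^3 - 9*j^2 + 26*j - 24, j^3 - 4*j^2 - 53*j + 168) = j - 3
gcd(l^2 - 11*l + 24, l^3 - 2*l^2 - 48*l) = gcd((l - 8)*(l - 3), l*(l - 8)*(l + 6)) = l - 8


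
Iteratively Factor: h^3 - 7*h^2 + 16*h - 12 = (h - 3)*(h^2 - 4*h + 4) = (h - 3)*(h - 2)*(h - 2)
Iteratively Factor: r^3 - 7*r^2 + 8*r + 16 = (r + 1)*(r^2 - 8*r + 16) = (r - 4)*(r + 1)*(r - 4)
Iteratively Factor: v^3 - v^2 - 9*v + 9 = (v + 3)*(v^2 - 4*v + 3) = (v - 1)*(v + 3)*(v - 3)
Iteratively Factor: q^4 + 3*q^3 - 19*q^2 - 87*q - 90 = (q - 5)*(q^3 + 8*q^2 + 21*q + 18) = (q - 5)*(q + 2)*(q^2 + 6*q + 9) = (q - 5)*(q + 2)*(q + 3)*(q + 3)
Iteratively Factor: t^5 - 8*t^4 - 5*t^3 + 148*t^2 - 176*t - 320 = (t + 4)*(t^4 - 12*t^3 + 43*t^2 - 24*t - 80) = (t + 1)*(t + 4)*(t^3 - 13*t^2 + 56*t - 80) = (t - 4)*(t + 1)*(t + 4)*(t^2 - 9*t + 20) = (t - 5)*(t - 4)*(t + 1)*(t + 4)*(t - 4)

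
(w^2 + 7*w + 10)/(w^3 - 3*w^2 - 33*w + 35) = (w + 2)/(w^2 - 8*w + 7)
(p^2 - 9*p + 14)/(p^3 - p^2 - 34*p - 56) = (p - 2)/(p^2 + 6*p + 8)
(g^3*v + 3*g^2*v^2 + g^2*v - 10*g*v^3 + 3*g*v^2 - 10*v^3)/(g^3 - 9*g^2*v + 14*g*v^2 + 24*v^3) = v*(g^3 + 3*g^2*v + g^2 - 10*g*v^2 + 3*g*v - 10*v^2)/(g^3 - 9*g^2*v + 14*g*v^2 + 24*v^3)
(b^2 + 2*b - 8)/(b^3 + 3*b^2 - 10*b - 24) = (b - 2)/(b^2 - b - 6)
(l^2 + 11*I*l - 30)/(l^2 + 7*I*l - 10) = (l + 6*I)/(l + 2*I)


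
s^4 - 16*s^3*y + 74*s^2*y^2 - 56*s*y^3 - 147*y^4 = (s - 7*y)^2*(s - 3*y)*(s + y)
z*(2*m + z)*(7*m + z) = 14*m^2*z + 9*m*z^2 + z^3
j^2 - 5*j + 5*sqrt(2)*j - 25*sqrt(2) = (j - 5)*(j + 5*sqrt(2))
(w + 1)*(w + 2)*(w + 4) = w^3 + 7*w^2 + 14*w + 8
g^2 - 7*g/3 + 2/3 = (g - 2)*(g - 1/3)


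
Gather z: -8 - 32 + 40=0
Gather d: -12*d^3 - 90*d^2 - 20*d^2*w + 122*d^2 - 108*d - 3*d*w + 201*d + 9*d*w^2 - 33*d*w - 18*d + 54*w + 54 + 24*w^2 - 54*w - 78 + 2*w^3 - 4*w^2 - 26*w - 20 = -12*d^3 + d^2*(32 - 20*w) + d*(9*w^2 - 36*w + 75) + 2*w^3 + 20*w^2 - 26*w - 44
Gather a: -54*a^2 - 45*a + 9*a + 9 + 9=-54*a^2 - 36*a + 18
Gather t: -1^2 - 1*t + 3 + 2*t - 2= t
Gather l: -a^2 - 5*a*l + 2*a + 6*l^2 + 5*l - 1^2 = -a^2 + 2*a + 6*l^2 + l*(5 - 5*a) - 1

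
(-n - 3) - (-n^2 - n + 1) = n^2 - 4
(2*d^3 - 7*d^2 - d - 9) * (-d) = -2*d^4 + 7*d^3 + d^2 + 9*d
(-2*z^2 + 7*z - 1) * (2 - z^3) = 2*z^5 - 7*z^4 + z^3 - 4*z^2 + 14*z - 2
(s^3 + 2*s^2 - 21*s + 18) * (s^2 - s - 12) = s^5 + s^4 - 35*s^3 + 15*s^2 + 234*s - 216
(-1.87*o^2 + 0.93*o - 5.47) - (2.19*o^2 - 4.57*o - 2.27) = -4.06*o^2 + 5.5*o - 3.2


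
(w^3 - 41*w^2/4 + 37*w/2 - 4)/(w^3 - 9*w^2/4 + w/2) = (w - 8)/w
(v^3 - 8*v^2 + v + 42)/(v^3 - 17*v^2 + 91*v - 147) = (v + 2)/(v - 7)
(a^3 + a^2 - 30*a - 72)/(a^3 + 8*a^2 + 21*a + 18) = (a^2 - 2*a - 24)/(a^2 + 5*a + 6)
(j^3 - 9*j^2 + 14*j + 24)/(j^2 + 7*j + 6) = (j^2 - 10*j + 24)/(j + 6)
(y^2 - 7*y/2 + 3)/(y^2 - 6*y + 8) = (y - 3/2)/(y - 4)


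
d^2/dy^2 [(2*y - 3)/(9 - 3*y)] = -2/(y - 3)^3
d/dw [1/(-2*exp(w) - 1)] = 2*exp(w)/(2*exp(w) + 1)^2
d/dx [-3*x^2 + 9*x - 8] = 9 - 6*x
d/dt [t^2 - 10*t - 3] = 2*t - 10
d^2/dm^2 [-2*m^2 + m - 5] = -4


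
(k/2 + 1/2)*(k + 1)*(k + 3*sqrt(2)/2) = k^3/2 + k^2 + 3*sqrt(2)*k^2/4 + k/2 + 3*sqrt(2)*k/2 + 3*sqrt(2)/4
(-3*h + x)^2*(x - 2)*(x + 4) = 9*h^2*x^2 + 18*h^2*x - 72*h^2 - 6*h*x^3 - 12*h*x^2 + 48*h*x + x^4 + 2*x^3 - 8*x^2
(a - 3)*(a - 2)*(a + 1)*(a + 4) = a^4 - 15*a^2 + 10*a + 24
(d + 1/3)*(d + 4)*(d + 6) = d^3 + 31*d^2/3 + 82*d/3 + 8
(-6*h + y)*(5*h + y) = -30*h^2 - h*y + y^2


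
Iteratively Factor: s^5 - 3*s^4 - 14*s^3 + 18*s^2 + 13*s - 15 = (s - 1)*(s^4 - 2*s^3 - 16*s^2 + 2*s + 15) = (s - 1)*(s + 3)*(s^3 - 5*s^2 - s + 5) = (s - 5)*(s - 1)*(s + 3)*(s^2 - 1) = (s - 5)*(s - 1)^2*(s + 3)*(s + 1)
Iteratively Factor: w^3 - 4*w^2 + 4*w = (w)*(w^2 - 4*w + 4) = w*(w - 2)*(w - 2)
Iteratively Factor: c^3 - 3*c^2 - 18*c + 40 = (c - 2)*(c^2 - c - 20) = (c - 5)*(c - 2)*(c + 4)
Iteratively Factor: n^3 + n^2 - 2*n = (n + 2)*(n^2 - n) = (n - 1)*(n + 2)*(n)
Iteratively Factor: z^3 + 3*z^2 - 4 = (z + 2)*(z^2 + z - 2) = (z + 2)^2*(z - 1)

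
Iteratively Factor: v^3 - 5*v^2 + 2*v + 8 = (v - 2)*(v^2 - 3*v - 4) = (v - 4)*(v - 2)*(v + 1)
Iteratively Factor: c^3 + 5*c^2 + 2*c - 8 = (c + 4)*(c^2 + c - 2) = (c - 1)*(c + 4)*(c + 2)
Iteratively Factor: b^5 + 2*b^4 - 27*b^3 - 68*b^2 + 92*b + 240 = (b + 3)*(b^4 - b^3 - 24*b^2 + 4*b + 80) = (b + 3)*(b + 4)*(b^3 - 5*b^2 - 4*b + 20) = (b + 2)*(b + 3)*(b + 4)*(b^2 - 7*b + 10) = (b - 5)*(b + 2)*(b + 3)*(b + 4)*(b - 2)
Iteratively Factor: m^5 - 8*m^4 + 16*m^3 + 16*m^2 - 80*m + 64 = (m - 2)*(m^4 - 6*m^3 + 4*m^2 + 24*m - 32) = (m - 2)^2*(m^3 - 4*m^2 - 4*m + 16) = (m - 2)^2*(m + 2)*(m^2 - 6*m + 8) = (m - 2)^3*(m + 2)*(m - 4)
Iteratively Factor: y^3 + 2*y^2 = (y)*(y^2 + 2*y) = y*(y + 2)*(y)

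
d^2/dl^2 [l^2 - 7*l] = 2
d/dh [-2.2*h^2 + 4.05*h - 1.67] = 4.05 - 4.4*h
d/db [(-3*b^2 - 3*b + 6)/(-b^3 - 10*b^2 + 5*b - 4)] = 3*(-b^4 - 2*b^3 - 9*b^2 + 48*b - 6)/(b^6 + 20*b^5 + 90*b^4 - 92*b^3 + 105*b^2 - 40*b + 16)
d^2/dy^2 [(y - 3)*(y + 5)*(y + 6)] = 6*y + 16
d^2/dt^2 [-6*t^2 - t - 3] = -12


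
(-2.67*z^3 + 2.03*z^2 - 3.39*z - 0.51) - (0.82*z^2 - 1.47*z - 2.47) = -2.67*z^3 + 1.21*z^2 - 1.92*z + 1.96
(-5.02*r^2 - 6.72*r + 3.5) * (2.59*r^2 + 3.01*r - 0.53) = -13.0018*r^4 - 32.515*r^3 - 8.5016*r^2 + 14.0966*r - 1.855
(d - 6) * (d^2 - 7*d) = d^3 - 13*d^2 + 42*d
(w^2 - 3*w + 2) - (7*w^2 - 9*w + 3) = -6*w^2 + 6*w - 1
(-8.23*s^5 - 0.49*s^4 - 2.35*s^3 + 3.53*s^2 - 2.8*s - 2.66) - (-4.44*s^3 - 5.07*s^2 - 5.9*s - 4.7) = -8.23*s^5 - 0.49*s^4 + 2.09*s^3 + 8.6*s^2 + 3.1*s + 2.04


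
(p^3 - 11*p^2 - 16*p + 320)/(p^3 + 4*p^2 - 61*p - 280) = (p - 8)/(p + 7)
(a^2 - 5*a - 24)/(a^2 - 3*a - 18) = (a - 8)/(a - 6)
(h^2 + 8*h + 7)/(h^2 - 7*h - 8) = (h + 7)/(h - 8)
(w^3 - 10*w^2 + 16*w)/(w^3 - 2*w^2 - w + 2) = w*(w - 8)/(w^2 - 1)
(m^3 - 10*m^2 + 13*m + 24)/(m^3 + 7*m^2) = (m^3 - 10*m^2 + 13*m + 24)/(m^2*(m + 7))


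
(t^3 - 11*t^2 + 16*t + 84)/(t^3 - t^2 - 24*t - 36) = (t - 7)/(t + 3)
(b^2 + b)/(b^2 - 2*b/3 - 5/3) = 3*b/(3*b - 5)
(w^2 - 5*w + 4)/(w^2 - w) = (w - 4)/w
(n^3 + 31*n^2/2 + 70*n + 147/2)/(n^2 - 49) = (2*n^2 + 17*n + 21)/(2*(n - 7))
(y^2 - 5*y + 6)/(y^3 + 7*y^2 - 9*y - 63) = (y - 2)/(y^2 + 10*y + 21)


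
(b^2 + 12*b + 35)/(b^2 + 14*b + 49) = (b + 5)/(b + 7)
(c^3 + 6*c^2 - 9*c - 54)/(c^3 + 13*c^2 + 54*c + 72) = (c - 3)/(c + 4)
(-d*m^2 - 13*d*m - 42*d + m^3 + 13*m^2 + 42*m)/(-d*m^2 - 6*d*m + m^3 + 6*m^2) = (m + 7)/m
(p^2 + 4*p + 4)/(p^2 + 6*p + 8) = (p + 2)/(p + 4)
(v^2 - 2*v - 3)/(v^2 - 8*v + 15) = (v + 1)/(v - 5)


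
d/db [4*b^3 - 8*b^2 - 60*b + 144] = 12*b^2 - 16*b - 60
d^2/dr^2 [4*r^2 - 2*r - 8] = 8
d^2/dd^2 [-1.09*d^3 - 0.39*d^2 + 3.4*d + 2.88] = -6.54*d - 0.78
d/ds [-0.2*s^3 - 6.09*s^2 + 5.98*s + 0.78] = -0.6*s^2 - 12.18*s + 5.98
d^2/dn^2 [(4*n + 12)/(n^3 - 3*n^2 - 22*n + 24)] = 8*((n + 3)*(-3*n^2 + 6*n + 22)^2 + (-3*n^2 + 6*n - 3*(n - 1)*(n + 3) + 22)*(n^3 - 3*n^2 - 22*n + 24))/(n^3 - 3*n^2 - 22*n + 24)^3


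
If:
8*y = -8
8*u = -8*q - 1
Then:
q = -u - 1/8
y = -1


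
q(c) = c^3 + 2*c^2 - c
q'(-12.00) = 383.00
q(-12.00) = -1428.00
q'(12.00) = 479.00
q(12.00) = 2004.00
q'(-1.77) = 1.32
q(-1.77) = 2.49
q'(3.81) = 57.79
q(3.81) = 80.53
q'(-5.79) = 76.41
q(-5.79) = -121.27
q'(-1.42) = -0.63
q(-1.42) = 2.59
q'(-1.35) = -0.93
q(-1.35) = 2.53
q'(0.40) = 1.08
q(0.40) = -0.02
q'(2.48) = 27.37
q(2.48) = 25.07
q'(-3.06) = 14.85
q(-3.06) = -6.87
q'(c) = 3*c^2 + 4*c - 1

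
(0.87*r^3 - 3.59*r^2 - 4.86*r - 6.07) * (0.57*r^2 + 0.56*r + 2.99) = 0.4959*r^5 - 1.5591*r^4 - 2.1793*r^3 - 16.9156*r^2 - 17.9306*r - 18.1493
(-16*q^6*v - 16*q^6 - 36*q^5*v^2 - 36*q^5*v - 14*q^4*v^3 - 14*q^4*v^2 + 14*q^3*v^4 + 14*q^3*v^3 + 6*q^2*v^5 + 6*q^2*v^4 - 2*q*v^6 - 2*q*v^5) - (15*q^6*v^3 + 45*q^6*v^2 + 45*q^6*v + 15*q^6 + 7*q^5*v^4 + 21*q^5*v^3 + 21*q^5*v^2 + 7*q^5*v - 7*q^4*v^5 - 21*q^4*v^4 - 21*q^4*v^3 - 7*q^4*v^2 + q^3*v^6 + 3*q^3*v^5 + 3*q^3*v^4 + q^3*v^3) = -15*q^6*v^3 - 45*q^6*v^2 - 61*q^6*v - 31*q^6 - 7*q^5*v^4 - 21*q^5*v^3 - 57*q^5*v^2 - 43*q^5*v + 7*q^4*v^5 + 21*q^4*v^4 + 7*q^4*v^3 - 7*q^4*v^2 - q^3*v^6 - 3*q^3*v^5 + 11*q^3*v^4 + 13*q^3*v^3 + 6*q^2*v^5 + 6*q^2*v^4 - 2*q*v^6 - 2*q*v^5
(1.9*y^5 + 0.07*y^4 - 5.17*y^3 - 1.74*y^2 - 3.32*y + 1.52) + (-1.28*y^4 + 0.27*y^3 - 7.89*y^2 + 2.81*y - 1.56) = 1.9*y^5 - 1.21*y^4 - 4.9*y^3 - 9.63*y^2 - 0.51*y - 0.04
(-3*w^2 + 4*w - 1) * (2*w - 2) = -6*w^3 + 14*w^2 - 10*w + 2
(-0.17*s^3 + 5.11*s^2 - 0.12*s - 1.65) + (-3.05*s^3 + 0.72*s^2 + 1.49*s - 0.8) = -3.22*s^3 + 5.83*s^2 + 1.37*s - 2.45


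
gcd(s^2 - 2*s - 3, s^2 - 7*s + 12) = s - 3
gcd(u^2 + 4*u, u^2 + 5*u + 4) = u + 4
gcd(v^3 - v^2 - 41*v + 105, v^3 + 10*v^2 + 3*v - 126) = v^2 + 4*v - 21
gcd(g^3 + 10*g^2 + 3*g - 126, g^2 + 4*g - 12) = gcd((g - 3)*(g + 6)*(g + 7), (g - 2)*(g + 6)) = g + 6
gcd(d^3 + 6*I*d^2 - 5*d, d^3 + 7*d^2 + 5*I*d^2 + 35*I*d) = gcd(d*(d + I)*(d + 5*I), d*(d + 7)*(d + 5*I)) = d^2 + 5*I*d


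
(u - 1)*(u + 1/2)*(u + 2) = u^3 + 3*u^2/2 - 3*u/2 - 1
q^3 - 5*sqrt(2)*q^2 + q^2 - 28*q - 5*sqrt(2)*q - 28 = (q + 1)*(q - 7*sqrt(2))*(q + 2*sqrt(2))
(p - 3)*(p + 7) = p^2 + 4*p - 21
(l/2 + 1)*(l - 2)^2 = l^3/2 - l^2 - 2*l + 4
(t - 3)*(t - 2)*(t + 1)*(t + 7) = t^4 + 3*t^3 - 27*t^2 + 13*t + 42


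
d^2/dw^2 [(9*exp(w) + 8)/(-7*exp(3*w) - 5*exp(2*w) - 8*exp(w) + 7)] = (-1764*exp(6*w) - 4473*exp(5*w) - 1289*exp(4*w) - 7069*exp(3*w) - 6378*exp(2*w) - 2136*exp(w) - 889)*exp(w)/(343*exp(9*w) + 735*exp(8*w) + 1701*exp(7*w) + 776*exp(6*w) + 474*exp(5*w) - 1917*exp(4*w) - 139*exp(3*w) - 609*exp(2*w) + 1176*exp(w) - 343)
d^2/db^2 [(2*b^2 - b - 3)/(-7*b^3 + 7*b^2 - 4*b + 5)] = 2*(-98*b^6 + 147*b^5 + 903*b^4 - 1701*b^3 + 1113*b^2 - 42*b - 87)/(343*b^9 - 1029*b^8 + 1617*b^7 - 2254*b^6 + 2394*b^5 - 1911*b^4 + 1429*b^3 - 765*b^2 + 300*b - 125)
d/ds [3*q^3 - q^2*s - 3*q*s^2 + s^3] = -q^2 - 6*q*s + 3*s^2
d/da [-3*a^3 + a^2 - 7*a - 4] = -9*a^2 + 2*a - 7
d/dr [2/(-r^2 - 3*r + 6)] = 2*(2*r + 3)/(r^2 + 3*r - 6)^2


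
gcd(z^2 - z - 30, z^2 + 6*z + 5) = z + 5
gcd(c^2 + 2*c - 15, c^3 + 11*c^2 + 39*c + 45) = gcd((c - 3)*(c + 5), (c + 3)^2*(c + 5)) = c + 5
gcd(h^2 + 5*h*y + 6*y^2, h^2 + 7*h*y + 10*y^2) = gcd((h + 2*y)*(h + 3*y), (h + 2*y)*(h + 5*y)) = h + 2*y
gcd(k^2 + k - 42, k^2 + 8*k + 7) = k + 7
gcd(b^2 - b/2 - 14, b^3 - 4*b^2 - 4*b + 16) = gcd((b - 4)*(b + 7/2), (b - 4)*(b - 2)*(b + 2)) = b - 4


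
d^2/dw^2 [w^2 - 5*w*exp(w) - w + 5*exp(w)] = -5*w*exp(w) - 5*exp(w) + 2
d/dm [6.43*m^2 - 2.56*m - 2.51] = 12.86*m - 2.56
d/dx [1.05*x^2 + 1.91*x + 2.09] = 2.1*x + 1.91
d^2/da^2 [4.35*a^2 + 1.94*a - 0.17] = 8.70000000000000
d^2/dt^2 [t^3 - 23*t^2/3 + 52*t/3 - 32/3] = 6*t - 46/3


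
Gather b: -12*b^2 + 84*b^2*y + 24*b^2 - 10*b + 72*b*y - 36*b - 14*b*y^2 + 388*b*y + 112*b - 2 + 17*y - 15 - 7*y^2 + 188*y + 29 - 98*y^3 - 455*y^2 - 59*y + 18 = b^2*(84*y + 12) + b*(-14*y^2 + 460*y + 66) - 98*y^3 - 462*y^2 + 146*y + 30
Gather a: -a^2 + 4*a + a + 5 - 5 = -a^2 + 5*a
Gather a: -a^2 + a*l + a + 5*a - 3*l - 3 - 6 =-a^2 + a*(l + 6) - 3*l - 9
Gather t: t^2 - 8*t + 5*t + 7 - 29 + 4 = t^2 - 3*t - 18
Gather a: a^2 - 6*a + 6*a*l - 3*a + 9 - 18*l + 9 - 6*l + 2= a^2 + a*(6*l - 9) - 24*l + 20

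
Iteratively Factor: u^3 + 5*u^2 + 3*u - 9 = (u + 3)*(u^2 + 2*u - 3) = (u - 1)*(u + 3)*(u + 3)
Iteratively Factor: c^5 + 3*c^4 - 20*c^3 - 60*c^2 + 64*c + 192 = (c + 2)*(c^4 + c^3 - 22*c^2 - 16*c + 96) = (c + 2)*(c + 4)*(c^3 - 3*c^2 - 10*c + 24) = (c - 4)*(c + 2)*(c + 4)*(c^2 + c - 6) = (c - 4)*(c - 2)*(c + 2)*(c + 4)*(c + 3)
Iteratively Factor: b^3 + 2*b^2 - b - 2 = (b + 2)*(b^2 - 1) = (b + 1)*(b + 2)*(b - 1)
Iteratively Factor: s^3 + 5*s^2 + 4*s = (s + 1)*(s^2 + 4*s) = s*(s + 1)*(s + 4)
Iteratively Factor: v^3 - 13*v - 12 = (v + 1)*(v^2 - v - 12) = (v - 4)*(v + 1)*(v + 3)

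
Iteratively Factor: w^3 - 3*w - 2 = (w - 2)*(w^2 + 2*w + 1) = (w - 2)*(w + 1)*(w + 1)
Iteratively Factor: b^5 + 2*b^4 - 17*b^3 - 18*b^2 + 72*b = (b + 4)*(b^4 - 2*b^3 - 9*b^2 + 18*b) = (b - 2)*(b + 4)*(b^3 - 9*b) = (b - 3)*(b - 2)*(b + 4)*(b^2 + 3*b) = (b - 3)*(b - 2)*(b + 3)*(b + 4)*(b)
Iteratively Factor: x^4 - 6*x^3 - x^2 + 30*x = (x - 5)*(x^3 - x^2 - 6*x) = x*(x - 5)*(x^2 - x - 6) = x*(x - 5)*(x - 3)*(x + 2)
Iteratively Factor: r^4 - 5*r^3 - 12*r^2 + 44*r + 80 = (r + 2)*(r^3 - 7*r^2 + 2*r + 40) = (r - 5)*(r + 2)*(r^2 - 2*r - 8) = (r - 5)*(r + 2)^2*(r - 4)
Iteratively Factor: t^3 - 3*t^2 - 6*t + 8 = (t - 4)*(t^2 + t - 2) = (t - 4)*(t - 1)*(t + 2)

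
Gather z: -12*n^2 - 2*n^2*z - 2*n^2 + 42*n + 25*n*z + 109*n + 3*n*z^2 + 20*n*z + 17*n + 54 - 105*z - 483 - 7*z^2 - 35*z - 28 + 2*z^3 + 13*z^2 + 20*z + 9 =-14*n^2 + 168*n + 2*z^3 + z^2*(3*n + 6) + z*(-2*n^2 + 45*n - 120) - 448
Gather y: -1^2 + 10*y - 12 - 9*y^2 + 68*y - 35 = -9*y^2 + 78*y - 48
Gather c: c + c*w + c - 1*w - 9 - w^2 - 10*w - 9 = c*(w + 2) - w^2 - 11*w - 18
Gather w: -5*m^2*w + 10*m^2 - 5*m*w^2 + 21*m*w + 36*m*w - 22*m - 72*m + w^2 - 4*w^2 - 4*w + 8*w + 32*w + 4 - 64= 10*m^2 - 94*m + w^2*(-5*m - 3) + w*(-5*m^2 + 57*m + 36) - 60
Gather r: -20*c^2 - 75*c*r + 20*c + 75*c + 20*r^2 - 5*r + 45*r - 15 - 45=-20*c^2 + 95*c + 20*r^2 + r*(40 - 75*c) - 60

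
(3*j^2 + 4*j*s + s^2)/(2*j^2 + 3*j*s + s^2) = (3*j + s)/(2*j + s)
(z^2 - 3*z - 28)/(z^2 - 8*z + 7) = (z + 4)/(z - 1)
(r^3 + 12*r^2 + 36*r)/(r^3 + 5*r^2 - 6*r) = (r + 6)/(r - 1)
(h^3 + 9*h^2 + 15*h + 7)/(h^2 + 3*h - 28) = (h^2 + 2*h + 1)/(h - 4)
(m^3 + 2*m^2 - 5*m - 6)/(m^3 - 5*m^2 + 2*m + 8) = (m + 3)/(m - 4)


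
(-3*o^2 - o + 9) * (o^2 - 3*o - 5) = -3*o^4 + 8*o^3 + 27*o^2 - 22*o - 45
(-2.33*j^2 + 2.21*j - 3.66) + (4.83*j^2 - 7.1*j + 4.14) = 2.5*j^2 - 4.89*j + 0.48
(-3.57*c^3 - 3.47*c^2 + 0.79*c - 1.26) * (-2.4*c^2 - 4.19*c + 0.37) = 8.568*c^5 + 23.2863*c^4 + 11.3224*c^3 - 1.57*c^2 + 5.5717*c - 0.4662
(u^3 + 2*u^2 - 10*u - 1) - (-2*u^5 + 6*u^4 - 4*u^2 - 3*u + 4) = 2*u^5 - 6*u^4 + u^3 + 6*u^2 - 7*u - 5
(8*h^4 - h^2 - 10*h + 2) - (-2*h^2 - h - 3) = 8*h^4 + h^2 - 9*h + 5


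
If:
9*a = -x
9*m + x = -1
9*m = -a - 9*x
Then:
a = -1/71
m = -80/639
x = 9/71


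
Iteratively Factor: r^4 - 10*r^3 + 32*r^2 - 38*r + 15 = (r - 1)*(r^3 - 9*r^2 + 23*r - 15) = (r - 1)^2*(r^2 - 8*r + 15) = (r - 3)*(r - 1)^2*(r - 5)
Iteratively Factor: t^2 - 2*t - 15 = (t - 5)*(t + 3)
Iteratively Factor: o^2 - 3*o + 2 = (o - 1)*(o - 2)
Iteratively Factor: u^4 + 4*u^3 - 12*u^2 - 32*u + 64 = (u - 2)*(u^3 + 6*u^2 - 32) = (u - 2)*(u + 4)*(u^2 + 2*u - 8) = (u - 2)*(u + 4)^2*(u - 2)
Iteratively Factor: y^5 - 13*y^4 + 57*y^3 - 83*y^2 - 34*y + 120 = (y - 3)*(y^4 - 10*y^3 + 27*y^2 - 2*y - 40) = (y - 3)*(y - 2)*(y^3 - 8*y^2 + 11*y + 20) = (y - 3)*(y - 2)*(y + 1)*(y^2 - 9*y + 20) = (y - 4)*(y - 3)*(y - 2)*(y + 1)*(y - 5)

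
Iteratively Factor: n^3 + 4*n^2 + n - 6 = (n + 2)*(n^2 + 2*n - 3) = (n - 1)*(n + 2)*(n + 3)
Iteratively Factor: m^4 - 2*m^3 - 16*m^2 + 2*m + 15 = (m + 3)*(m^3 - 5*m^2 - m + 5) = (m - 1)*(m + 3)*(m^2 - 4*m - 5) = (m - 5)*(m - 1)*(m + 3)*(m + 1)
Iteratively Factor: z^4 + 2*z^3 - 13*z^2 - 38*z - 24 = (z + 2)*(z^3 - 13*z - 12) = (z + 1)*(z + 2)*(z^2 - z - 12) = (z + 1)*(z + 2)*(z + 3)*(z - 4)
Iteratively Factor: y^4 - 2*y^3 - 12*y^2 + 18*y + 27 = (y - 3)*(y^3 + y^2 - 9*y - 9) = (y - 3)*(y + 1)*(y^2 - 9) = (y - 3)^2*(y + 1)*(y + 3)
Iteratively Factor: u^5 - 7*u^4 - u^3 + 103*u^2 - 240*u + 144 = (u - 1)*(u^4 - 6*u^3 - 7*u^2 + 96*u - 144) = (u - 1)*(u + 4)*(u^3 - 10*u^2 + 33*u - 36) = (u - 4)*(u - 1)*(u + 4)*(u^2 - 6*u + 9) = (u - 4)*(u - 3)*(u - 1)*(u + 4)*(u - 3)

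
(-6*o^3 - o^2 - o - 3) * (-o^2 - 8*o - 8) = 6*o^5 + 49*o^4 + 57*o^3 + 19*o^2 + 32*o + 24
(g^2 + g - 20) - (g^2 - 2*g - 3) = 3*g - 17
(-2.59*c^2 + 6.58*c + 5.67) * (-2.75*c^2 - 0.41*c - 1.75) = 7.1225*c^4 - 17.0331*c^3 - 13.7578*c^2 - 13.8397*c - 9.9225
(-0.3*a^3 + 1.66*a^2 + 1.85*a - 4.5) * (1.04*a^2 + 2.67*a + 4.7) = -0.312*a^5 + 0.9254*a^4 + 4.9462*a^3 + 8.0615*a^2 - 3.32*a - 21.15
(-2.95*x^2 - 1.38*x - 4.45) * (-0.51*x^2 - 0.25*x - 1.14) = 1.5045*x^4 + 1.4413*x^3 + 5.9775*x^2 + 2.6857*x + 5.073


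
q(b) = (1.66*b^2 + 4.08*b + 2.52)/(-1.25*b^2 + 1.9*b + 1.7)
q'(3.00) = 7.57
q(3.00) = -7.71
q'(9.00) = 0.11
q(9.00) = -2.11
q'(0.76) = 2.73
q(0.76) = 2.72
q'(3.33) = 3.92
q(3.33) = -5.92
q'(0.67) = 2.38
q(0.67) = 2.49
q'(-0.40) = -2.39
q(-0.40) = 1.56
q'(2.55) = 34.42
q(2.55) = -14.98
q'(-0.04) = 0.64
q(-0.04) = 1.45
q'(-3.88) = 0.13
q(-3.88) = -0.48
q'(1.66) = 22.51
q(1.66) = 9.84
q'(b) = (2.5*b - 1.9)*(1.66*b^2 + 4.08*b + 2.52)/(-1.25*b^2 + 1.9*b + 1.7)^2 + (3.32*b + 4.08)/(-1.25*b^2 + 1.9*b + 1.7) = (8.254*b^2 + 11.944*b + 2.148)/(1.5625*b^4 - 4.75*b^3 - 0.64*b^2 + 6.46*b + 2.89)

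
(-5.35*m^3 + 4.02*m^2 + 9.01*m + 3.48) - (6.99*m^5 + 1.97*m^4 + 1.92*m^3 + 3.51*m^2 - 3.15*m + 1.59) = -6.99*m^5 - 1.97*m^4 - 7.27*m^3 + 0.51*m^2 + 12.16*m + 1.89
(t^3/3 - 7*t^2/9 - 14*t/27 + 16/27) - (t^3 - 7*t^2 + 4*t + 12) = -2*t^3/3 + 56*t^2/9 - 122*t/27 - 308/27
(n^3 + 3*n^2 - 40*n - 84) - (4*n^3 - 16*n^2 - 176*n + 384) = -3*n^3 + 19*n^2 + 136*n - 468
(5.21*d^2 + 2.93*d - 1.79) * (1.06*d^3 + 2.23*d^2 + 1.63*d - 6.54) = 5.5226*d^5 + 14.7241*d^4 + 13.1288*d^3 - 33.2892*d^2 - 22.0799*d + 11.7066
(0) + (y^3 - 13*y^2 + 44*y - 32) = y^3 - 13*y^2 + 44*y - 32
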